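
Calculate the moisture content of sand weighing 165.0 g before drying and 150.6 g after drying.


Formula: MC = (W_wet - W_dry) / W_wet * 100
Water mass = 165.0 - 150.6 = 14.4 g
MC = 14.4 / 165.0 * 100 = 8.7273%

Final answer: 8.7273%


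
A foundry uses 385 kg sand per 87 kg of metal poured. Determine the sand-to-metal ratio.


Formula: Sand-to-Metal Ratio = W_sand / W_metal
Ratio = 385 kg / 87 kg = 4.4253

Answer: 4.4253


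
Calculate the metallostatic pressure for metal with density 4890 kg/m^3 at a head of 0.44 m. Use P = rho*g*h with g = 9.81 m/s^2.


Formula: P = rho * g * h
rho * g = 4890 * 9.81 = 47970.9 N/m^3
P = 47970.9 * 0.44 = 21107.1960 Pa

Answer: 21107.1960 Pa


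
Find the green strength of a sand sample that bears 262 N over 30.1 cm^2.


Formula: Compressive Strength = Force / Area
Strength = 262 N / 30.1 cm^2 = 8.7043 N/cm^2

Final answer: 8.7043 N/cm^2


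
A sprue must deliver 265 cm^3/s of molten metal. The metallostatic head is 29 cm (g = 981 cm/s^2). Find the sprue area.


Formula: v = sqrt(2*g*h), A = Q/v
Velocity: v = sqrt(2 * 981 * 29) = sqrt(56898) = 238.5330 cm/s
Sprue area: A = Q / v = 265 / 238.5330 = 1.1110 cm^2

Final answer: 1.1110 cm^2


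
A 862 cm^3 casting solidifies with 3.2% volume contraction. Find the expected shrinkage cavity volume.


Formula: V_shrink = V_casting * shrinkage_pct / 100
V_shrink = 862 cm^3 * 3.2 / 100 = 27.5840 cm^3

Final answer: 27.5840 cm^3


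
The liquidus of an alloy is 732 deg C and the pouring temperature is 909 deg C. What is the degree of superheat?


Formula: Superheat = T_pour - T_melt
Superheat = 909 - 732 = 177 deg C

Final answer: 177 deg C


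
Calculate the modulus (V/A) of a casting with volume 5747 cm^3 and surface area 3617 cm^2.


Formula: Casting Modulus M = V / A
M = 5747 cm^3 / 3617 cm^2 = 1.5889 cm

1.5889 cm


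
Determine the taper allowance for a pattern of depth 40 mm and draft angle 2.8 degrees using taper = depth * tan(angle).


Formula: taper = depth * tan(draft_angle)
tan(2.8 deg) = 0.0489082
taper = 40 mm * 0.0489082 = 1.9563 mm

Answer: 1.9563 mm


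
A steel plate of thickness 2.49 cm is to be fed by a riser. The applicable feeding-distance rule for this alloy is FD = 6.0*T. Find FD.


Formula: FD = 6.0 * T  (riser feeding-distance rule)
FD = 6.0 * 2.49 cm = 14.9400 cm

Final answer: 14.9400 cm


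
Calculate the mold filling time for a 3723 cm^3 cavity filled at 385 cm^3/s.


Formula: t_fill = V_mold / Q_flow
t = 3723 cm^3 / 385 cm^3/s = 9.6701 s

Answer: 9.6701 s


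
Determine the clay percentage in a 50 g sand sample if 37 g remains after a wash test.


Formula: Clay% = (W_total - W_washed) / W_total * 100
Clay mass = 50 - 37 = 13 g
Clay% = 13 / 50 * 100 = 26.0000%

Final answer: 26.0000%


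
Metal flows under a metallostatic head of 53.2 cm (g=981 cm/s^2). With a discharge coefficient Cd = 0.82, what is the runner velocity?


Formula: v = Cd * sqrt(2 * g * h)  (Torricelli with discharge coefficient)
2*g*h = 2 * 981 * 53.2 = 104378.4 cm^2/s^2
sqrt(104378.4) = 323.07646 cm/s
v = 0.82 * 323.07646 = 264.9227 cm/s

Answer: 264.9227 cm/s


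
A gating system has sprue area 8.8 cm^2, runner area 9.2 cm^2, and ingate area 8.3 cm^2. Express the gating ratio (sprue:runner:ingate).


Sprue:Runner:Ingate = 1 : 9.2/8.8 : 8.3/8.8 = 1:1.05:0.94

Answer: 1:1.05:0.94


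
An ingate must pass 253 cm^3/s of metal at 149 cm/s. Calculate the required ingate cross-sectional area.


Formula: A_ingate = Q / v  (continuity equation)
A = 253 cm^3/s / 149 cm/s = 1.6980 cm^2

Final answer: 1.6980 cm^2


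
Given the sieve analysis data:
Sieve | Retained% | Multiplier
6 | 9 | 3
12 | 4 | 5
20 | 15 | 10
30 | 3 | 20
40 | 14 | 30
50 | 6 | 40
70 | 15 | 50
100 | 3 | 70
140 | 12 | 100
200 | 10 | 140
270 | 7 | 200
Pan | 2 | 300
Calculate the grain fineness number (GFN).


Formula: GFN = sum(pct * multiplier) / sum(pct)
sum(pct * multiplier) = 6477
sum(pct) = 100
GFN = 6477 / 100 = 64.77

Answer: 64.77


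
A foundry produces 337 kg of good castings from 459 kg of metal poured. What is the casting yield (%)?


Formula: Casting Yield = (W_good / W_total) * 100
Yield = (337 kg / 459 kg) * 100 = 73.4205%

Answer: 73.4205%


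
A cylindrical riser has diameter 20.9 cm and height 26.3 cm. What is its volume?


Formula: V = pi * (D/2)^2 * H  (cylinder volume)
Radius = D/2 = 20.9/2 = 10.45 cm
V = pi * 10.45^2 * 26.3 = 9022.7350 cm^3

Answer: 9022.7350 cm^3


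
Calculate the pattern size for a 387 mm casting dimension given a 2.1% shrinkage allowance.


Formula: L_pattern = L_casting * (1 + shrinkage_rate/100)
Shrinkage factor = 1 + 2.1/100 = 1.021
L_pattern = 387 mm * 1.021 = 395.1270 mm

Final answer: 395.1270 mm


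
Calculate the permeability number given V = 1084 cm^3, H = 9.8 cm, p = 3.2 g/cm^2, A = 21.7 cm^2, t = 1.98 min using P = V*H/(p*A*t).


Formula: Permeability Number P = (V * H) / (p * A * t)
Numerator: V * H = 1084 * 9.8 = 10623.2
Denominator: p * A * t = 3.2 * 21.7 * 1.98 = 137.4912
P = 10623.2 / 137.4912 = 77.2646

Final answer: 77.2646


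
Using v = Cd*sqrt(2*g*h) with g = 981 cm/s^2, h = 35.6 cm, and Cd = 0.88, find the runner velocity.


Formula: v = Cd * sqrt(2 * g * h)  (Torricelli with discharge coefficient)
2*g*h = 2 * 981 * 35.6 = 69847.2 cm^2/s^2
sqrt(69847.2) = 264.28621 cm/s
v = 0.88 * 264.28621 = 232.5719 cm/s

Answer: 232.5719 cm/s


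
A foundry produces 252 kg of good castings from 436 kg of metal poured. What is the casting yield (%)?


Formula: Casting Yield = (W_good / W_total) * 100
Yield = (252 kg / 436 kg) * 100 = 57.7982%


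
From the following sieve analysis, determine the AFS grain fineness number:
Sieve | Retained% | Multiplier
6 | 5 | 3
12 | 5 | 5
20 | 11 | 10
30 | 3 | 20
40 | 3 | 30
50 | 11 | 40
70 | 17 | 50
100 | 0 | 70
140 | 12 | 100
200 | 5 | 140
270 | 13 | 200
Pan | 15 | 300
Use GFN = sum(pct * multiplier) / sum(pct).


Formula: GFN = sum(pct * multiplier) / sum(pct)
sum(pct * multiplier) = 10590
sum(pct) = 100
GFN = 10590 / 100 = 105.90

Final answer: 105.90


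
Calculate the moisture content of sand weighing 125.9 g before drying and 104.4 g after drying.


Formula: MC = (W_wet - W_dry) / W_wet * 100
Water mass = 125.9 - 104.4 = 21.5 g
MC = 21.5 / 125.9 * 100 = 17.0770%

Answer: 17.0770%


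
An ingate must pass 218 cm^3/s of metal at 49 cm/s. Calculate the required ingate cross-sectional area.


Formula: A_ingate = Q / v  (continuity equation)
A = 218 cm^3/s / 49 cm/s = 4.4490 cm^2


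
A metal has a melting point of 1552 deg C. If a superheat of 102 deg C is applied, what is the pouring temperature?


Formula: T_pour = T_melt + Superheat
T_pour = 1552 + 102 = 1654 deg C

1654 deg C


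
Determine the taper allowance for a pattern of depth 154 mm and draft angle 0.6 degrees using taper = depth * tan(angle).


Formula: taper = depth * tan(draft_angle)
tan(0.6 deg) = 0.0104724
taper = 154 mm * 0.0104724 = 1.6127 mm

1.6127 mm


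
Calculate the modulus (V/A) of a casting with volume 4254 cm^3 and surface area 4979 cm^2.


Formula: Casting Modulus M = V / A
M = 4254 cm^3 / 4979 cm^2 = 0.8544 cm

Final answer: 0.8544 cm


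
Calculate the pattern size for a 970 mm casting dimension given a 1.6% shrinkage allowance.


Formula: L_pattern = L_casting * (1 + shrinkage_rate/100)
Shrinkage factor = 1 + 1.6/100 = 1.016
L_pattern = 970 mm * 1.016 = 985.5200 mm

Answer: 985.5200 mm


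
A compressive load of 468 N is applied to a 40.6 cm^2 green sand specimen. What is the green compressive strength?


Formula: Compressive Strength = Force / Area
Strength = 468 N / 40.6 cm^2 = 11.5271 N/cm^2

Final answer: 11.5271 N/cm^2


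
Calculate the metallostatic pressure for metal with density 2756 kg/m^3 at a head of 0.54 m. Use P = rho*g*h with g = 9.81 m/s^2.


Formula: P = rho * g * h
rho * g = 2756 * 9.81 = 27036.36 N/m^3
P = 27036.36 * 0.54 = 14599.6344 Pa

14599.6344 Pa


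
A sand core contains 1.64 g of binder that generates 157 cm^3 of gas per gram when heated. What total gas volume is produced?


Formula: V_gas = W_binder * gas_evolution_rate
V = 1.64 g * 157 cm^3/g = 257.4800 cm^3

Answer: 257.4800 cm^3


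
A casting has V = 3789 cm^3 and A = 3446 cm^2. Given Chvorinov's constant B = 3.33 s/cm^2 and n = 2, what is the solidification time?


Formula: t_s = B * (V/A)^n  (Chvorinov's rule, n=2)
Modulus M = V/A = 3789/3446 = 1.099536 cm
M^2 = 1.099536^2 = 1.208979 cm^2
t_s = 3.33 * 1.208979 = 4.0259 s

4.0259 s


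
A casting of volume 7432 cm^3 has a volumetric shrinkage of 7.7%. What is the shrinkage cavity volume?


Formula: V_shrink = V_casting * shrinkage_pct / 100
V_shrink = 7432 cm^3 * 7.7 / 100 = 572.2640 cm^3

Answer: 572.2640 cm^3


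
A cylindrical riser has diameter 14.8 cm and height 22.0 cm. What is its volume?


Formula: V = pi * (D/2)^2 * H  (cylinder volume)
Radius = D/2 = 14.8/2 = 7.4 cm
V = pi * 7.4^2 * 22.0 = 3784.7395 cm^3

3784.7395 cm^3


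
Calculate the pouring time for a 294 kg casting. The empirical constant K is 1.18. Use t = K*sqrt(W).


Formula: t = K * sqrt(W)
sqrt(W) = sqrt(294) = 17.14643
t = 1.18 * 17.14643 = 20.2328 s

20.2328 s


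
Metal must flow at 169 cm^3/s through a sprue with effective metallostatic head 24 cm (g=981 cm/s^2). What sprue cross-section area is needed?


Formula: v = sqrt(2*g*h), A = Q/v
Velocity: v = sqrt(2 * 981 * 24) = sqrt(47088) = 216.9977 cm/s
Sprue area: A = Q / v = 169 / 216.9977 = 0.7788 cm^2


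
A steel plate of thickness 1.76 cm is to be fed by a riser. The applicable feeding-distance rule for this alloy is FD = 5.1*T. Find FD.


Formula: FD = 5.1 * T  (riser feeding-distance rule)
FD = 5.1 * 1.76 cm = 8.9760 cm


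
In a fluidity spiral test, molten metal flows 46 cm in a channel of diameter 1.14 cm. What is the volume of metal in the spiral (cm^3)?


Formula: V = pi * (d/2)^2 * L  (cylinder volume)
Radius = 1.14/2 = 0.57 cm
V = pi * 0.57^2 * 46 = 46.9524 cm^3

46.9524 cm^3


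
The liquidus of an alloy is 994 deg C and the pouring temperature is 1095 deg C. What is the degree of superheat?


Formula: Superheat = T_pour - T_melt
Superheat = 1095 - 994 = 101 deg C

Answer: 101 deg C


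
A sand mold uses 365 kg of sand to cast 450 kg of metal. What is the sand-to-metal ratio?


Formula: Sand-to-Metal Ratio = W_sand / W_metal
Ratio = 365 kg / 450 kg = 0.8111


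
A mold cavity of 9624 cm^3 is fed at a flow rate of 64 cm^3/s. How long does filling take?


Formula: t_fill = V_mold / Q_flow
t = 9624 cm^3 / 64 cm^3/s = 150.3750 s

150.3750 s


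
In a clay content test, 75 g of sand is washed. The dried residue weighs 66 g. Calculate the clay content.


Formula: Clay% = (W_total - W_washed) / W_total * 100
Clay mass = 75 - 66 = 9 g
Clay% = 9 / 75 * 100 = 12.0000%

12.0000%


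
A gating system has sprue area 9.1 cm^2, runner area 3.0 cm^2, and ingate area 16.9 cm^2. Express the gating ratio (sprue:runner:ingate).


Sprue:Runner:Ingate = 1 : 3.0/9.1 : 16.9/9.1 = 1:0.33:1.86


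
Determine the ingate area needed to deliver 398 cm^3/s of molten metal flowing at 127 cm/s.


Formula: A_ingate = Q / v  (continuity equation)
A = 398 cm^3/s / 127 cm/s = 3.1339 cm^2

Answer: 3.1339 cm^2


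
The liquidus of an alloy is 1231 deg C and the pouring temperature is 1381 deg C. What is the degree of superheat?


Formula: Superheat = T_pour - T_melt
Superheat = 1381 - 1231 = 150 deg C

Answer: 150 deg C


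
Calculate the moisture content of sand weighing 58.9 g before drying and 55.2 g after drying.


Formula: MC = (W_wet - W_dry) / W_wet * 100
Water mass = 58.9 - 55.2 = 3.7 g
MC = 3.7 / 58.9 * 100 = 6.2818%

Answer: 6.2818%


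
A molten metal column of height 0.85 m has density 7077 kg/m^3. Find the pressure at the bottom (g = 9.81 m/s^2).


Formula: P = rho * g * h
rho * g = 7077 * 9.81 = 69425.37 N/m^3
P = 69425.37 * 0.85 = 59011.5645 Pa

59011.5645 Pa


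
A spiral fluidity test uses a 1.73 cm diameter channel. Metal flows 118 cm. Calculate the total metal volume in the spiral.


Formula: V = pi * (d/2)^2 * L  (cylinder volume)
Radius = 1.73/2 = 0.865 cm
V = pi * 0.865^2 * 118 = 277.3729 cm^3

277.3729 cm^3


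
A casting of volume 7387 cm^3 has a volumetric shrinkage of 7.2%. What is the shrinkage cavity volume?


Formula: V_shrink = V_casting * shrinkage_pct / 100
V_shrink = 7387 cm^3 * 7.2 / 100 = 531.8640 cm^3


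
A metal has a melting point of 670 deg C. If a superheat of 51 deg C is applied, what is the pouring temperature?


Formula: T_pour = T_melt + Superheat
T_pour = 670 + 51 = 721 deg C

Answer: 721 deg C


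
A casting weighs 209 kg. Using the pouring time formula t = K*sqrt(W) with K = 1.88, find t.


Formula: t = K * sqrt(W)
sqrt(W) = sqrt(209) = 14.45683
t = 1.88 * 14.45683 = 27.1788 s

Final answer: 27.1788 s


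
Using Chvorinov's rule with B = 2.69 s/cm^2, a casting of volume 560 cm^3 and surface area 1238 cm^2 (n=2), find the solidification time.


Formula: t_s = B * (V/A)^n  (Chvorinov's rule, n=2)
Modulus M = V/A = 560/1238 = 0.452342 cm
M^2 = 0.452342^2 = 0.204613 cm^2
t_s = 2.69 * 0.204613 = 0.5504 s


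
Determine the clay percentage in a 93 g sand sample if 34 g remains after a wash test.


Formula: Clay% = (W_total - W_washed) / W_total * 100
Clay mass = 93 - 34 = 59 g
Clay% = 59 / 93 * 100 = 63.4409%

Final answer: 63.4409%


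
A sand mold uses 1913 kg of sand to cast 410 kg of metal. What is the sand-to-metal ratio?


Formula: Sand-to-Metal Ratio = W_sand / W_metal
Ratio = 1913 kg / 410 kg = 4.6659

4.6659


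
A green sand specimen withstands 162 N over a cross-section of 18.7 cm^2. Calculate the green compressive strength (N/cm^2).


Formula: Compressive Strength = Force / Area
Strength = 162 N / 18.7 cm^2 = 8.6631 N/cm^2

Answer: 8.6631 N/cm^2


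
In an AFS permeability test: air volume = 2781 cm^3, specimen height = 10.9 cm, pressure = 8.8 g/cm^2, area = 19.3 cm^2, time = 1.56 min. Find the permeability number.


Formula: Permeability Number P = (V * H) / (p * A * t)
Numerator: V * H = 2781 * 10.9 = 30312.9
Denominator: p * A * t = 8.8 * 19.3 * 1.56 = 264.9504
P = 30312.9 / 264.9504 = 114.4097

Final answer: 114.4097


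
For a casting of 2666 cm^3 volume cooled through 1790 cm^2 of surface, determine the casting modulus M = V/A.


Formula: Casting Modulus M = V / A
M = 2666 cm^3 / 1790 cm^2 = 1.4894 cm

Final answer: 1.4894 cm


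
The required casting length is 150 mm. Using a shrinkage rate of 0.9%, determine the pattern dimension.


Formula: L_pattern = L_casting * (1 + shrinkage_rate/100)
Shrinkage factor = 1 + 0.9/100 = 1.009
L_pattern = 150 mm * 1.009 = 151.3500 mm

Final answer: 151.3500 mm


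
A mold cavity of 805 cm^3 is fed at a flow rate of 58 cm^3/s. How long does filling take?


Formula: t_fill = V_mold / Q_flow
t = 805 cm^3 / 58 cm^3/s = 13.8793 s


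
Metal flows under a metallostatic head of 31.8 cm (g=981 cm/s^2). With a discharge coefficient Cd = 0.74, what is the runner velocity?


Formula: v = Cd * sqrt(2 * g * h)  (Torricelli with discharge coefficient)
2*g*h = 2 * 981 * 31.8 = 62391.6 cm^2/s^2
sqrt(62391.6) = 249.78311 cm/s
v = 0.74 * 249.78311 = 184.8395 cm/s

Answer: 184.8395 cm/s


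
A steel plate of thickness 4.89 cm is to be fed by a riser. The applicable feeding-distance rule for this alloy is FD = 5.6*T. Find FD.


Formula: FD = 5.6 * T  (riser feeding-distance rule)
FD = 5.6 * 4.89 cm = 27.3840 cm

Final answer: 27.3840 cm


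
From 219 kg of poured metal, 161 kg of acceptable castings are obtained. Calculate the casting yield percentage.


Formula: Casting Yield = (W_good / W_total) * 100
Yield = (161 kg / 219 kg) * 100 = 73.5160%

73.5160%


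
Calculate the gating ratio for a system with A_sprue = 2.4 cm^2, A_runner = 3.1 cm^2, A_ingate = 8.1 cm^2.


Sprue:Runner:Ingate = 1 : 3.1/2.4 : 8.1/2.4 = 1:1.29:3.38

1:1.29:3.38


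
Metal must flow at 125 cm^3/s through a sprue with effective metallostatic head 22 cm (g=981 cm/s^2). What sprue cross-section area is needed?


Formula: v = sqrt(2*g*h), A = Q/v
Velocity: v = sqrt(2 * 981 * 22) = sqrt(43164) = 207.7595 cm/s
Sprue area: A = Q / v = 125 / 207.7595 = 0.6017 cm^2

Answer: 0.6017 cm^2


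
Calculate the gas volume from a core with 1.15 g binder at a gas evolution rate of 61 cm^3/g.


Formula: V_gas = W_binder * gas_evolution_rate
V = 1.15 g * 61 cm^3/g = 70.1500 cm^3

70.1500 cm^3


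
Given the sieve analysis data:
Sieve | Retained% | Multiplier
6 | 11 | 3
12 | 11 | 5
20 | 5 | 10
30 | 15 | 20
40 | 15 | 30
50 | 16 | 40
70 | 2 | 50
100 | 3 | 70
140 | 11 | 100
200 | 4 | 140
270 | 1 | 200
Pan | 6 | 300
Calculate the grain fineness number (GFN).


Formula: GFN = sum(pct * multiplier) / sum(pct)
sum(pct * multiplier) = 5498
sum(pct) = 100
GFN = 5498 / 100 = 54.98


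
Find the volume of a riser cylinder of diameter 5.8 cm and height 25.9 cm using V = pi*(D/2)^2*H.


Formula: V = pi * (D/2)^2 * H  (cylinder volume)
Radius = D/2 = 5.8/2 = 2.9 cm
V = pi * 2.9^2 * 25.9 = 684.2986 cm^3


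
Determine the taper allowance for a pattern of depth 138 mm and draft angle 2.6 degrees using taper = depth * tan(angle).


Formula: taper = depth * tan(draft_angle)
tan(2.6 deg) = 0.0454097
taper = 138 mm * 0.0454097 = 6.2665 mm

Final answer: 6.2665 mm


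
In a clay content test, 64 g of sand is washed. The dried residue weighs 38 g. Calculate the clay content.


Formula: Clay% = (W_total - W_washed) / W_total * 100
Clay mass = 64 - 38 = 26 g
Clay% = 26 / 64 * 100 = 40.6250%


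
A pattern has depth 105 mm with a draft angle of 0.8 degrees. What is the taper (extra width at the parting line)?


Formula: taper = depth * tan(draft_angle)
tan(0.8 deg) = 0.0139635
taper = 105 mm * 0.0139635 = 1.4662 mm

Answer: 1.4662 mm


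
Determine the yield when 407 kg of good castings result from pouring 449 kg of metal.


Formula: Casting Yield = (W_good / W_total) * 100
Yield = (407 kg / 449 kg) * 100 = 90.6459%


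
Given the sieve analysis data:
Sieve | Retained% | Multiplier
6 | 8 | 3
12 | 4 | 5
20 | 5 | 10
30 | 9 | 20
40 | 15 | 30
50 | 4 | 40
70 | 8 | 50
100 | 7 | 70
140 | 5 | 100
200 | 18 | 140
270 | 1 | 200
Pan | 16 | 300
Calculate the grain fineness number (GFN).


Formula: GFN = sum(pct * multiplier) / sum(pct)
sum(pct * multiplier) = 9794
sum(pct) = 100
GFN = 9794 / 100 = 97.94

Answer: 97.94


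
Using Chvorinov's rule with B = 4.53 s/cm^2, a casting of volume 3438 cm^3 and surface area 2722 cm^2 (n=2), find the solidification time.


Formula: t_s = B * (V/A)^n  (Chvorinov's rule, n=2)
Modulus M = V/A = 3438/2722 = 1.263042 cm
M^2 = 1.263042^2 = 1.595275 cm^2
t_s = 4.53 * 1.595275 = 7.2266 s

Answer: 7.2266 s


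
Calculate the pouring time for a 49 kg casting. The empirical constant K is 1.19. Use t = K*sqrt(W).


Formula: t = K * sqrt(W)
sqrt(W) = sqrt(49) = 7.00000
t = 1.19 * 7.00000 = 8.3300 s

Answer: 8.3300 s


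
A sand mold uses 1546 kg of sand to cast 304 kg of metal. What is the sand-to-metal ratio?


Formula: Sand-to-Metal Ratio = W_sand / W_metal
Ratio = 1546 kg / 304 kg = 5.0855

Answer: 5.0855


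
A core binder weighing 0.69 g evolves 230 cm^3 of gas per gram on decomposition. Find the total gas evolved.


Formula: V_gas = W_binder * gas_evolution_rate
V = 0.69 g * 230 cm^3/g = 158.7000 cm^3

Answer: 158.7000 cm^3


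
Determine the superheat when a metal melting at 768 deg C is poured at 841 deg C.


Formula: Superheat = T_pour - T_melt
Superheat = 841 - 768 = 73 deg C

Answer: 73 deg C


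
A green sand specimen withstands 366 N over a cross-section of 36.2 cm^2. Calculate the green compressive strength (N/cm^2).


Formula: Compressive Strength = Force / Area
Strength = 366 N / 36.2 cm^2 = 10.1105 N/cm^2

Final answer: 10.1105 N/cm^2


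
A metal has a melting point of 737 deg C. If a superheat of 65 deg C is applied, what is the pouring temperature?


Formula: T_pour = T_melt + Superheat
T_pour = 737 + 65 = 802 deg C

802 deg C


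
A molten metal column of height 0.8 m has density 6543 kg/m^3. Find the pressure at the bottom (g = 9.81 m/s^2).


Formula: P = rho * g * h
rho * g = 6543 * 9.81 = 64186.83 N/m^3
P = 64186.83 * 0.8 = 51349.4640 Pa

Answer: 51349.4640 Pa


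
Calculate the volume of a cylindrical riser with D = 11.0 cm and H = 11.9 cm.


Formula: V = pi * (D/2)^2 * H  (cylinder volume)
Radius = D/2 = 11.0/2 = 5.5 cm
V = pi * 5.5^2 * 11.9 = 1130.8948 cm^3

Answer: 1130.8948 cm^3


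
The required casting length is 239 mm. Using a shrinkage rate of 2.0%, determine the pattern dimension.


Formula: L_pattern = L_casting * (1 + shrinkage_rate/100)
Shrinkage factor = 1 + 2.0/100 = 1.02
L_pattern = 239 mm * 1.02 = 243.7800 mm

243.7800 mm


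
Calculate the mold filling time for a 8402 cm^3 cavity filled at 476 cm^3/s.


Formula: t_fill = V_mold / Q_flow
t = 8402 cm^3 / 476 cm^3/s = 17.6513 s

17.6513 s


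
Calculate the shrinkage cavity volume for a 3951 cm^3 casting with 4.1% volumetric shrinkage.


Formula: V_shrink = V_casting * shrinkage_pct / 100
V_shrink = 3951 cm^3 * 4.1 / 100 = 161.9910 cm^3

Answer: 161.9910 cm^3


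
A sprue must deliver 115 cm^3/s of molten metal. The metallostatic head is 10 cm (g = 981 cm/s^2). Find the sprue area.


Formula: v = sqrt(2*g*h), A = Q/v
Velocity: v = sqrt(2 * 981 * 10) = sqrt(19620) = 140.0714 cm/s
Sprue area: A = Q / v = 115 / 140.0714 = 0.8210 cm^2

0.8210 cm^2


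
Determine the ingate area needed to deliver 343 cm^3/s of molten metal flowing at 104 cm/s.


Formula: A_ingate = Q / v  (continuity equation)
A = 343 cm^3/s / 104 cm/s = 3.2981 cm^2


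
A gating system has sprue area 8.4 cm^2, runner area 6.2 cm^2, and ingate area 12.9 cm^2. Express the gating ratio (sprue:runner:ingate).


Sprue:Runner:Ingate = 1 : 6.2/8.4 : 12.9/8.4 = 1:0.74:1.54

Answer: 1:0.74:1.54


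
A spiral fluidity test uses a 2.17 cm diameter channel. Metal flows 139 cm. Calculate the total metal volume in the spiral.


Formula: V = pi * (d/2)^2 * L  (cylinder volume)
Radius = 2.17/2 = 1.085 cm
V = pi * 1.085^2 * 139 = 514.0722 cm^3

Final answer: 514.0722 cm^3


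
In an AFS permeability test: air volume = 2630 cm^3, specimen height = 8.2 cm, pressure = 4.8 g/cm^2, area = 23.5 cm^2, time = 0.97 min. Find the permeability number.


Formula: Permeability Number P = (V * H) / (p * A * t)
Numerator: V * H = 2630 * 8.2 = 21566.0
Denominator: p * A * t = 4.8 * 23.5 * 0.97 = 109.416
P = 21566.0 / 109.416 = 197.1010

Final answer: 197.1010


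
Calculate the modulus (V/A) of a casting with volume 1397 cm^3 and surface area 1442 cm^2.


Formula: Casting Modulus M = V / A
M = 1397 cm^3 / 1442 cm^2 = 0.9688 cm

Answer: 0.9688 cm


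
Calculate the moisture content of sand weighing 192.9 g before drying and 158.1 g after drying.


Formula: MC = (W_wet - W_dry) / W_wet * 100
Water mass = 192.9 - 158.1 = 34.8 g
MC = 34.8 / 192.9 * 100 = 18.0404%

18.0404%


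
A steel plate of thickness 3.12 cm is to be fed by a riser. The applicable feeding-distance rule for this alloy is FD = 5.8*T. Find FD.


Formula: FD = 5.8 * T  (riser feeding-distance rule)
FD = 5.8 * 3.12 cm = 18.0960 cm

18.0960 cm


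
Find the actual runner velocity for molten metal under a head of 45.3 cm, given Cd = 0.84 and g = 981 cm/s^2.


Formula: v = Cd * sqrt(2 * g * h)  (Torricelli with discharge coefficient)
2*g*h = 2 * 981 * 45.3 = 88878.6 cm^2/s^2
sqrt(88878.6) = 298.12514 cm/s
v = 0.84 * 298.12514 = 250.4251 cm/s


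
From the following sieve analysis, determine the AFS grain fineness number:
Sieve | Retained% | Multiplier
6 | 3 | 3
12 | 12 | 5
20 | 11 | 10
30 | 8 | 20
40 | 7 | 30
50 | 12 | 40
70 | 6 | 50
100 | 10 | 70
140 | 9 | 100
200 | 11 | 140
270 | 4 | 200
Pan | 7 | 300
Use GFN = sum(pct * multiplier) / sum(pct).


Formula: GFN = sum(pct * multiplier) / sum(pct)
sum(pct * multiplier) = 7369
sum(pct) = 100
GFN = 7369 / 100 = 73.69


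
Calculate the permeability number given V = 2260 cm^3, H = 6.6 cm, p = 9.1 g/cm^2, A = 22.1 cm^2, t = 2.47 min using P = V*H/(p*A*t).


Formula: Permeability Number P = (V * H) / (p * A * t)
Numerator: V * H = 2260 * 6.6 = 14916.0
Denominator: p * A * t = 9.1 * 22.1 * 2.47 = 496.7417
P = 14916.0 / 496.7417 = 30.0277

30.0277


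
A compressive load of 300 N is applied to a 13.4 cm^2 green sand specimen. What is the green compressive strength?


Formula: Compressive Strength = Force / Area
Strength = 300 N / 13.4 cm^2 = 22.3881 N/cm^2

22.3881 N/cm^2


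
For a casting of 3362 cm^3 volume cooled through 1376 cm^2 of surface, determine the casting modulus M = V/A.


Formula: Casting Modulus M = V / A
M = 3362 cm^3 / 1376 cm^2 = 2.4433 cm


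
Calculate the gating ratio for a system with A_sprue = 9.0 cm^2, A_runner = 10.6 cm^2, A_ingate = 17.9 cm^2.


Sprue:Runner:Ingate = 1 : 10.6/9.0 : 17.9/9.0 = 1:1.18:1.99

1:1.18:1.99


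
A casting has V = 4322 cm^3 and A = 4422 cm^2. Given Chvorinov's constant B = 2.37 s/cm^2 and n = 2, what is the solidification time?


Formula: t_s = B * (V/A)^n  (Chvorinov's rule, n=2)
Modulus M = V/A = 4322/4422 = 0.977386 cm
M^2 = 0.977386^2 = 0.955283 cm^2
t_s = 2.37 * 0.955283 = 2.2640 s

Final answer: 2.2640 s


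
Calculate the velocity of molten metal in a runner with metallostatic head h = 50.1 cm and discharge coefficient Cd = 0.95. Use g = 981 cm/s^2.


Formula: v = Cd * sqrt(2 * g * h)  (Torricelli with discharge coefficient)
2*g*h = 2 * 981 * 50.1 = 98296.2 cm^2/s^2
sqrt(98296.2) = 313.52225 cm/s
v = 0.95 * 313.52225 = 297.8461 cm/s

Final answer: 297.8461 cm/s


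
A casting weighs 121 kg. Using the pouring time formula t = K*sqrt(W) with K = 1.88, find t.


Formula: t = K * sqrt(W)
sqrt(W) = sqrt(121) = 11.00000
t = 1.88 * 11.00000 = 20.6800 s


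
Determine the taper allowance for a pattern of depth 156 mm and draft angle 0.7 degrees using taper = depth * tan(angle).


Formula: taper = depth * tan(draft_angle)
tan(0.7 deg) = 0.0122179
taper = 156 mm * 0.0122179 = 1.9060 mm

Answer: 1.9060 mm


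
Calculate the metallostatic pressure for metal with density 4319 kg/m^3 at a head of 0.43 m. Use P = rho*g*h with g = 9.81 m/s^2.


Formula: P = rho * g * h
rho * g = 4319 * 9.81 = 42369.39 N/m^3
P = 42369.39 * 0.43 = 18218.8377 Pa

18218.8377 Pa


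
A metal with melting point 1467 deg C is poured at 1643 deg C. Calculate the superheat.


Formula: Superheat = T_pour - T_melt
Superheat = 1643 - 1467 = 176 deg C

Final answer: 176 deg C


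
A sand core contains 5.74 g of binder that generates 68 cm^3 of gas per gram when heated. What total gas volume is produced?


Formula: V_gas = W_binder * gas_evolution_rate
V = 5.74 g * 68 cm^3/g = 390.3200 cm^3

390.3200 cm^3


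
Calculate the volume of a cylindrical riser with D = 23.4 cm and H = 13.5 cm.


Formula: V = pi * (D/2)^2 * H  (cylinder volume)
Radius = D/2 = 23.4/2 = 11.7 cm
V = pi * 11.7^2 * 13.5 = 5805.7103 cm^3

5805.7103 cm^3


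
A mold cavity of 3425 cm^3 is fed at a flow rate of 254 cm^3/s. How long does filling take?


Formula: t_fill = V_mold / Q_flow
t = 3425 cm^3 / 254 cm^3/s = 13.4843 s


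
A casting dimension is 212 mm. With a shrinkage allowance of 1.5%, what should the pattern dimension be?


Formula: L_pattern = L_casting * (1 + shrinkage_rate/100)
Shrinkage factor = 1 + 1.5/100 = 1.015
L_pattern = 212 mm * 1.015 = 215.1800 mm


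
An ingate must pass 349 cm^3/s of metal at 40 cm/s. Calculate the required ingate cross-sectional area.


Formula: A_ingate = Q / v  (continuity equation)
A = 349 cm^3/s / 40 cm/s = 8.7250 cm^2


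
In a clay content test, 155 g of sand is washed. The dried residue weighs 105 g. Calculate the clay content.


Formula: Clay% = (W_total - W_washed) / W_total * 100
Clay mass = 155 - 105 = 50 g
Clay% = 50 / 155 * 100 = 32.2581%

Final answer: 32.2581%


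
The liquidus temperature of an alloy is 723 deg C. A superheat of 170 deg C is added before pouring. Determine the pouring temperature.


Formula: T_pour = T_melt + Superheat
T_pour = 723 + 170 = 893 deg C

Final answer: 893 deg C


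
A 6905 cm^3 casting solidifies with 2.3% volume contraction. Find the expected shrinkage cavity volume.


Formula: V_shrink = V_casting * shrinkage_pct / 100
V_shrink = 6905 cm^3 * 2.3 / 100 = 158.8150 cm^3


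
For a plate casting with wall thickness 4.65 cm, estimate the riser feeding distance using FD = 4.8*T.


Formula: FD = 4.8 * T  (riser feeding-distance rule)
FD = 4.8 * 4.65 cm = 22.3200 cm

22.3200 cm


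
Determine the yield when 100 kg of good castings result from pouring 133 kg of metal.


Formula: Casting Yield = (W_good / W_total) * 100
Yield = (100 kg / 133 kg) * 100 = 75.1880%

75.1880%


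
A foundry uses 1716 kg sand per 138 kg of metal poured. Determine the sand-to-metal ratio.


Formula: Sand-to-Metal Ratio = W_sand / W_metal
Ratio = 1716 kg / 138 kg = 12.4348

Final answer: 12.4348


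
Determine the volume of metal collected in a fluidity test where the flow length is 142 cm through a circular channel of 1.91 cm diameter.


Formula: V = pi * (d/2)^2 * L  (cylinder volume)
Radius = 1.91/2 = 0.955 cm
V = pi * 0.955^2 * 142 = 406.8600 cm^3

406.8600 cm^3


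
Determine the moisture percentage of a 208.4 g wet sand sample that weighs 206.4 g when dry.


Formula: MC = (W_wet - W_dry) / W_wet * 100
Water mass = 208.4 - 206.4 = 2.0 g
MC = 2.0 / 208.4 * 100 = 0.9597%

Final answer: 0.9597%


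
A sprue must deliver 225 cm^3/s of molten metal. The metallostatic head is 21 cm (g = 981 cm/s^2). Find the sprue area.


Formula: v = sqrt(2*g*h), A = Q/v
Velocity: v = sqrt(2 * 981 * 21) = sqrt(41202) = 202.9828 cm/s
Sprue area: A = Q / v = 225 / 202.9828 = 1.1085 cm^2

1.1085 cm^2


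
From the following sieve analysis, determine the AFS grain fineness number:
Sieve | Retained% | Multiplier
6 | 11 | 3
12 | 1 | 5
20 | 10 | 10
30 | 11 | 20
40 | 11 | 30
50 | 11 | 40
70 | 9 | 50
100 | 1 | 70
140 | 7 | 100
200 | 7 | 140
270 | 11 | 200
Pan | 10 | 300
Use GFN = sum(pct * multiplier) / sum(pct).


Formula: GFN = sum(pct * multiplier) / sum(pct)
sum(pct * multiplier) = 8528
sum(pct) = 100
GFN = 8528 / 100 = 85.28

Final answer: 85.28


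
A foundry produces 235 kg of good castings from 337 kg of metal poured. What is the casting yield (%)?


Formula: Casting Yield = (W_good / W_total) * 100
Yield = (235 kg / 337 kg) * 100 = 69.7329%


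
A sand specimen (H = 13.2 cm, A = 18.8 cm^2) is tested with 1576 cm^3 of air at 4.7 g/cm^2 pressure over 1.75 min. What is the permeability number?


Formula: Permeability Number P = (V * H) / (p * A * t)
Numerator: V * H = 1576 * 13.2 = 20803.2
Denominator: p * A * t = 4.7 * 18.8 * 1.75 = 154.63
P = 20803.2 / 154.63 = 134.5353

Answer: 134.5353


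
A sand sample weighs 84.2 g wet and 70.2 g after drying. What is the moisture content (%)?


Formula: MC = (W_wet - W_dry) / W_wet * 100
Water mass = 84.2 - 70.2 = 14.0 g
MC = 14.0 / 84.2 * 100 = 16.6271%


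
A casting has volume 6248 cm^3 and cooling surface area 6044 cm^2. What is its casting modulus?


Formula: Casting Modulus M = V / A
M = 6248 cm^3 / 6044 cm^2 = 1.0338 cm

Final answer: 1.0338 cm


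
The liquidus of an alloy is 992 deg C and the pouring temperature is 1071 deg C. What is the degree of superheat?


Formula: Superheat = T_pour - T_melt
Superheat = 1071 - 992 = 79 deg C

79 deg C


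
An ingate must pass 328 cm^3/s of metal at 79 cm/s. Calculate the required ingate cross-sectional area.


Formula: A_ingate = Q / v  (continuity equation)
A = 328 cm^3/s / 79 cm/s = 4.1519 cm^2

4.1519 cm^2


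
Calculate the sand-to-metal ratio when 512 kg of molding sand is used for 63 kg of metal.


Formula: Sand-to-Metal Ratio = W_sand / W_metal
Ratio = 512 kg / 63 kg = 8.1270

Final answer: 8.1270


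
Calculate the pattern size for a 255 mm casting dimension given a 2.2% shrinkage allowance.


Formula: L_pattern = L_casting * (1 + shrinkage_rate/100)
Shrinkage factor = 1 + 2.2/100 = 1.022
L_pattern = 255 mm * 1.022 = 260.6100 mm

260.6100 mm


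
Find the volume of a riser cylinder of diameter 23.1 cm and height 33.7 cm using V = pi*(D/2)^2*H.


Formula: V = pi * (D/2)^2 * H  (cylinder volume)
Radius = D/2 = 23.1/2 = 11.55 cm
V = pi * 11.55^2 * 33.7 = 14123.5458 cm^3

Answer: 14123.5458 cm^3


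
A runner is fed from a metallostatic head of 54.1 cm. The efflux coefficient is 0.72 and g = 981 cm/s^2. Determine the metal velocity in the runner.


Formula: v = Cd * sqrt(2 * g * h)  (Torricelli with discharge coefficient)
2*g*h = 2 * 981 * 54.1 = 106144.2 cm^2/s^2
sqrt(106144.2) = 325.79779 cm/s
v = 0.72 * 325.79779 = 234.5744 cm/s

Final answer: 234.5744 cm/s


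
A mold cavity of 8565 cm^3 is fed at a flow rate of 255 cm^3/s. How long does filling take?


Formula: t_fill = V_mold / Q_flow
t = 8565 cm^3 / 255 cm^3/s = 33.5882 s

Answer: 33.5882 s


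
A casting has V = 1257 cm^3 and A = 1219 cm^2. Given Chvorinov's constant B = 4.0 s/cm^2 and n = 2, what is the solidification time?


Formula: t_s = B * (V/A)^n  (Chvorinov's rule, n=2)
Modulus M = V/A = 1257/1219 = 1.031173 cm
M^2 = 1.031173^2 = 1.063318 cm^2
t_s = 4.0 * 1.063318 = 4.2533 s

Final answer: 4.2533 s


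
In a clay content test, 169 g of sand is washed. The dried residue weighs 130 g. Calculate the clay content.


Formula: Clay% = (W_total - W_washed) / W_total * 100
Clay mass = 169 - 130 = 39 g
Clay% = 39 / 169 * 100 = 23.0769%


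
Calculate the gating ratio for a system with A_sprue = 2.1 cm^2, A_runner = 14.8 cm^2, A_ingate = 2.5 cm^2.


Sprue:Runner:Ingate = 1 : 14.8/2.1 : 2.5/2.1 = 1:7.05:1.19


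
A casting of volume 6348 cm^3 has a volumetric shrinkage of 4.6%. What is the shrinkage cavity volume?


Formula: V_shrink = V_casting * shrinkage_pct / 100
V_shrink = 6348 cm^3 * 4.6 / 100 = 292.0080 cm^3


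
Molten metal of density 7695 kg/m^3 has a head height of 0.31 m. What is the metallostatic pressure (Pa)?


Formula: P = rho * g * h
rho * g = 7695 * 9.81 = 75487.95 N/m^3
P = 75487.95 * 0.31 = 23401.2645 Pa

Final answer: 23401.2645 Pa


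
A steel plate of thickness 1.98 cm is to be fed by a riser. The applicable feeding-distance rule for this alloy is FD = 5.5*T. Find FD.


Formula: FD = 5.5 * T  (riser feeding-distance rule)
FD = 5.5 * 1.98 cm = 10.8900 cm


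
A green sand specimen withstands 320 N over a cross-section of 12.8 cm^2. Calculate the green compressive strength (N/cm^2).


Formula: Compressive Strength = Force / Area
Strength = 320 N / 12.8 cm^2 = 25.0000 N/cm^2

Final answer: 25.0000 N/cm^2


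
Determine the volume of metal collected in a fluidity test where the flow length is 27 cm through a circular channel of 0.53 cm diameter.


Formula: V = pi * (d/2)^2 * L  (cylinder volume)
Radius = 0.53/2 = 0.265 cm
V = pi * 0.265^2 * 27 = 5.9567 cm^3


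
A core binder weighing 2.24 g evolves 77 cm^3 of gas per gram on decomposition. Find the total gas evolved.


Formula: V_gas = W_binder * gas_evolution_rate
V = 2.24 g * 77 cm^3/g = 172.4800 cm^3


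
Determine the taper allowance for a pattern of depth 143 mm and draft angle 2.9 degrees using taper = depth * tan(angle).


Formula: taper = depth * tan(draft_angle)
tan(2.9 deg) = 0.0506578
taper = 143 mm * 0.0506578 = 7.2441 mm

7.2441 mm


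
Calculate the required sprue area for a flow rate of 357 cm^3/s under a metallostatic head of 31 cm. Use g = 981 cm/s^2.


Formula: v = sqrt(2*g*h), A = Q/v
Velocity: v = sqrt(2 * 981 * 31) = sqrt(60822) = 246.6212 cm/s
Sprue area: A = Q / v = 357 / 246.6212 = 1.4476 cm^2

1.4476 cm^2


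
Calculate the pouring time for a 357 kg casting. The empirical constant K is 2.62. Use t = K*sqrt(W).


Formula: t = K * sqrt(W)
sqrt(W) = sqrt(357) = 18.89444
t = 2.62 * 18.89444 = 49.5034 s

Final answer: 49.5034 s


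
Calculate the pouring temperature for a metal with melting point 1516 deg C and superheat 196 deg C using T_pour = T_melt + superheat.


Formula: T_pour = T_melt + Superheat
T_pour = 1516 + 196 = 1712 deg C

Answer: 1712 deg C


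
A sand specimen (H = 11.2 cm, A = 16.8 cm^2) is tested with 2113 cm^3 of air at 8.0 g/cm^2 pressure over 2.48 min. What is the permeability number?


Formula: Permeability Number P = (V * H) / (p * A * t)
Numerator: V * H = 2113 * 11.2 = 23665.6
Denominator: p * A * t = 8.0 * 16.8 * 2.48 = 333.312
P = 23665.6 / 333.312 = 71.0013

71.0013


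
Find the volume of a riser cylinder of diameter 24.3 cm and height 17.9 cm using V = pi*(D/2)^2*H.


Formula: V = pi * (D/2)^2 * H  (cylinder volume)
Radius = D/2 = 24.3/2 = 12.15 cm
V = pi * 12.15^2 * 17.9 = 8301.4787 cm^3


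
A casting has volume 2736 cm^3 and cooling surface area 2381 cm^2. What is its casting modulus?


Formula: Casting Modulus M = V / A
M = 2736 cm^3 / 2381 cm^2 = 1.1491 cm

Answer: 1.1491 cm


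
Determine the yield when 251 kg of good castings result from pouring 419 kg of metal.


Formula: Casting Yield = (W_good / W_total) * 100
Yield = (251 kg / 419 kg) * 100 = 59.9045%

59.9045%


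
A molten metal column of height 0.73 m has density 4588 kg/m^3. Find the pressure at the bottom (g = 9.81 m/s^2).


Formula: P = rho * g * h
rho * g = 4588 * 9.81 = 45008.28 N/m^3
P = 45008.28 * 0.73 = 32856.0444 Pa

Final answer: 32856.0444 Pa


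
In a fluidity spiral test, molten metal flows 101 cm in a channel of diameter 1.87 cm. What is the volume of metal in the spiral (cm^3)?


Formula: V = pi * (d/2)^2 * L  (cylinder volume)
Radius = 1.87/2 = 0.935 cm
V = pi * 0.935^2 * 101 = 277.3923 cm^3

Final answer: 277.3923 cm^3


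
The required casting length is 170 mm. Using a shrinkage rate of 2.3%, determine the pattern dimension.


Formula: L_pattern = L_casting * (1 + shrinkage_rate/100)
Shrinkage factor = 1 + 2.3/100 = 1.023
L_pattern = 170 mm * 1.023 = 173.9100 mm


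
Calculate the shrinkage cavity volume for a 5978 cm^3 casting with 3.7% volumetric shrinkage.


Formula: V_shrink = V_casting * shrinkage_pct / 100
V_shrink = 5978 cm^3 * 3.7 / 100 = 221.1860 cm^3

Final answer: 221.1860 cm^3


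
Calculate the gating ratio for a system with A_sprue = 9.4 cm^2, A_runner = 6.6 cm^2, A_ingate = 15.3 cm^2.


Sprue:Runner:Ingate = 1 : 6.6/9.4 : 15.3/9.4 = 1:0.70:1.63

Answer: 1:0.70:1.63


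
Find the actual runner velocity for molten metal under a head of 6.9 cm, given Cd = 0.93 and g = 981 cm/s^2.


Formula: v = Cd * sqrt(2 * g * h)  (Torricelli with discharge coefficient)
2*g*h = 2 * 981 * 6.9 = 13537.8 cm^2/s^2
sqrt(13537.8) = 116.35205 cm/s
v = 0.93 * 116.35205 = 108.2074 cm/s

Final answer: 108.2074 cm/s


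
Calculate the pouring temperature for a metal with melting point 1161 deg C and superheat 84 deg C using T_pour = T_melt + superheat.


Formula: T_pour = T_melt + Superheat
T_pour = 1161 + 84 = 1245 deg C

Answer: 1245 deg C


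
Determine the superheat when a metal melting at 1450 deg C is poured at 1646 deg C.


Formula: Superheat = T_pour - T_melt
Superheat = 1646 - 1450 = 196 deg C

Final answer: 196 deg C


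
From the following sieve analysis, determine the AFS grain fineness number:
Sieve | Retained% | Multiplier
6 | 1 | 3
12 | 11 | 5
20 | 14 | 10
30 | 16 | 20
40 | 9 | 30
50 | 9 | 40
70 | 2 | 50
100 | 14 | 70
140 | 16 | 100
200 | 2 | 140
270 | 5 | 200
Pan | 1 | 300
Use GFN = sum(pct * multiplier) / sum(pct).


Formula: GFN = sum(pct * multiplier) / sum(pct)
sum(pct * multiplier) = 5408
sum(pct) = 100
GFN = 5408 / 100 = 54.08

54.08


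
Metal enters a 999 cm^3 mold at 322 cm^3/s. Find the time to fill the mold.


Formula: t_fill = V_mold / Q_flow
t = 999 cm^3 / 322 cm^3/s = 3.1025 s
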